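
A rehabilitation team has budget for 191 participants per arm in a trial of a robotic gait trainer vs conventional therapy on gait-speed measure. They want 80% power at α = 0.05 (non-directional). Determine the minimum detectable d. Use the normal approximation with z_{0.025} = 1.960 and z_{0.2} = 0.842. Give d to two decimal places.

For two independent groups of n = 191 each: d_min = (z_{α/2} + z_β)·√(2/n).
z-sum = 1.960 + 0.842 = 2.802.
d_min = 2.802 × √(2/191) = 2.802 × 0.1023 = 0.287.

d_min ≈ 0.29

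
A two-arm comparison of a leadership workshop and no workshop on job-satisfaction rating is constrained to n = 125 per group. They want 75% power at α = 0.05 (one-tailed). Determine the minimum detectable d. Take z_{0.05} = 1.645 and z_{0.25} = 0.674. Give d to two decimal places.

d_min ≈ 0.29

For two independent groups of n = 125 each: d_min = (z_{α} + z_β)·√(2/n).
z-sum = 1.645 + 0.674 = 2.319.
d_min = 2.319 × √(2/125) = 2.319 × 0.1265 = 0.293.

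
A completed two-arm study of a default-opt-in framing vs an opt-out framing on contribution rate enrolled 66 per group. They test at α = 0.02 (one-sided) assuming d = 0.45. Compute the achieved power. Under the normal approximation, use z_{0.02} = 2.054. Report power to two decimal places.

power ≈ 0.70

For two equal groups, power = Φ(d·√(n/2) − z_{α}).
d·√(n/2) = 0.45 × √(66/2) = 0.45 × 5.745 = 2.585.
z_β = 2.585 − 2.054 = 0.531.
Power = Φ(0.531) = 0.702.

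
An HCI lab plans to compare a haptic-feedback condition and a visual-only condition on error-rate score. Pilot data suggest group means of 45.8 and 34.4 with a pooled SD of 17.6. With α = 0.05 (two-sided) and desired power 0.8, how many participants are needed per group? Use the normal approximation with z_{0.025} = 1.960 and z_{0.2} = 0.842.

n = 38 per group

Cohen's d = |M₁ − M₂| / SD_pooled = |45.8 − 34.4| / 17.6 = 11.4 / 17.6 = 0.648.
For two independent groups with equal n: n = 2·((z_{α/2} + z_β) / d)².
z_{α/2} + z_β = 1.960 + 0.842 = 2.802.
n = 2 × (2.802 / 0.648)² = 2 × 4.324² = 2 × 18.70 = 37.4.
Round up to the next whole participant.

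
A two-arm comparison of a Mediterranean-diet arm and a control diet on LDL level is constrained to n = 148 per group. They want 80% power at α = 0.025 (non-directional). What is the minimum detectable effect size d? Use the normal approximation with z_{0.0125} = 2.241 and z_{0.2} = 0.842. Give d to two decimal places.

For two independent groups of n = 148 each: d_min = (z_{α/2} + z_β)·√(2/n).
z-sum = 2.241 + 0.842 = 3.083.
d_min = 3.083 × √(2/148) = 3.083 × 0.1162 = 0.358.

d_min ≈ 0.36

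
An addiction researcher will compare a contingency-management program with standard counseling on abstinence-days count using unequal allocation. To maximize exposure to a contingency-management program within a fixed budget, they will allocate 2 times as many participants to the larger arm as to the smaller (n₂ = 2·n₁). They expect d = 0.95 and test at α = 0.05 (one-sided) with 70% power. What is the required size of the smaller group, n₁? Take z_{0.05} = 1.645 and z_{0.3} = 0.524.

With allocation ratio k = n₂/n₁ = 2, Var(x̄₁−x̄₂) = σ²(1/n₁ + 1/(k·n₁)) = σ²·(k+1)/(k·n₁).
So n₁ = (1 + 1/k)·((z_{α} + z_β)/d)² = 1.500 × (2.169/0.95)².
n₁ = 1.500 × 5.21 = 7.8.
Round up: n₁ = 8, giving n₂ = 2 × 8 = 16.

n₁ = 8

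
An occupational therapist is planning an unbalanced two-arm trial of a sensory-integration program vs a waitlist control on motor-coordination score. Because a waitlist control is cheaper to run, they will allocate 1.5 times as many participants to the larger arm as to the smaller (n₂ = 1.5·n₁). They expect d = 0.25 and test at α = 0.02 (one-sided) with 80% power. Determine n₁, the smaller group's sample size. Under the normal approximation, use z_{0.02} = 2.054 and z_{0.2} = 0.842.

With allocation ratio k = n₂/n₁ = 1.5, Var(x̄₁−x̄₂) = σ²(1/n₁ + 1/(k·n₁)) = σ²·(k+1)/(k·n₁).
So n₁ = (1 + 1/k)·((z_{α} + z_β)/d)² = 1.667 × (2.896/0.25)².
n₁ = 1.667 × 134.19 = 223.6.
Round up: n₁ = 224, giving n₂ = 1.5 × 224 = 336.

n₁ = 224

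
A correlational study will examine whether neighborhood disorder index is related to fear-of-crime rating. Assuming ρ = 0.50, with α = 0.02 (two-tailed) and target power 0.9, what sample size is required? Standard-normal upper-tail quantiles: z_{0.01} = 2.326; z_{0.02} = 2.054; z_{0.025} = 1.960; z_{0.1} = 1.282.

n = 47

Fisher's z: C = ½·ln((1+r)/(1−r)) = ½·ln(3.0000) = 0.5493.
n = ((z_{α/2} + z_β)/C)² + 3.
(2.326 + 1.282) / 0.5493 = 3.608 / 0.5493 = 6.568.
n = 6.568² + 3 = 43.14 + 3 = 46.1.
Round up.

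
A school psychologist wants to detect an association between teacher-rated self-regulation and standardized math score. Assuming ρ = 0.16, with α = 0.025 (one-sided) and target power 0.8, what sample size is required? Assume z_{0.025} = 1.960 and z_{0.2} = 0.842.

n = 305

Fisher's z: C = ½·ln((1+r)/(1−r)) = ½·ln(1.3810) = 0.1614.
n = ((z_{α} + z_β)/C)² + 3.
(1.960 + 0.842) / 0.1614 = 2.802 / 0.1614 = 17.361.
n = 17.361² + 3 = 301.39 + 3 = 304.4.
Round up.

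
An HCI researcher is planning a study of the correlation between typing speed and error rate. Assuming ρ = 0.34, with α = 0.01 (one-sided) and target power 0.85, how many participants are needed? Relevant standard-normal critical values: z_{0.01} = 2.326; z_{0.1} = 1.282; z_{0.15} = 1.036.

Fisher's z: C = ½·ln((1+r)/(1−r)) = ½·ln(2.0303) = 0.3541.
n = ((z_{α} + z_β)/C)² + 3.
(2.326 + 1.036) / 0.3541 = 3.362 / 0.3541 = 9.494.
n = 9.494² + 3 = 90.15 + 3 = 93.1.
Round up.

n = 94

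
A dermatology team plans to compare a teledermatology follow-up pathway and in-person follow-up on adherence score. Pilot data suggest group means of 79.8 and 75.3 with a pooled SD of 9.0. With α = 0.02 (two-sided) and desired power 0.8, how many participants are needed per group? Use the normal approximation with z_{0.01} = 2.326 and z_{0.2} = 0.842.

n = 81 per group

Cohen's d = |M₁ − M₂| / SD_pooled = |79.8 − 75.3| / 9.0 = 4.5 / 9.0 = 0.500.
For two independent groups with equal n: n = 2·((z_{α/2} + z_β) / d)².
z_{α/2} + z_β = 2.326 + 0.842 = 3.168.
n = 2 × (3.168 / 0.500)² = 2 × 6.336² = 2 × 40.14 = 80.3.
Round up to the next whole participant.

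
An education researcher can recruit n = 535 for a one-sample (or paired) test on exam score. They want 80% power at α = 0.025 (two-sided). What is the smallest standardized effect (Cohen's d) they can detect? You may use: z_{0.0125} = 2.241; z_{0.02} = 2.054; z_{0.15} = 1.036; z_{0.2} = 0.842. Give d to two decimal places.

For a single sample (or paired design) of n = 535: d_min = (z_{α/2} + z_β)/√n.
z-sum = 2.241 + 0.842 = 3.083.
d_min = 3.083 / √535 = 3.083 / 23.130 = 0.133.

d_min ≈ 0.13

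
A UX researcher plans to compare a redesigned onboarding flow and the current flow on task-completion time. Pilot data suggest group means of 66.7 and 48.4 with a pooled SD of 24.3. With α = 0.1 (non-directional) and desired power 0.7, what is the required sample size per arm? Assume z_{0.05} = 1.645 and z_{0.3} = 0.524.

Cohen's d = |M₁ − M₂| / SD_pooled = |66.7 − 48.4| / 24.3 = 18.3 / 24.3 = 0.753.
For two independent groups with equal n: n = 2·((z_{α/2} + z_β) / d)².
z_{α/2} + z_β = 1.645 + 0.524 = 2.169.
n = 2 × (2.169 / 0.753)² = 2 × 2.880² = 2 × 8.30 = 16.6.
Round up to the next whole participant.

n = 17 per group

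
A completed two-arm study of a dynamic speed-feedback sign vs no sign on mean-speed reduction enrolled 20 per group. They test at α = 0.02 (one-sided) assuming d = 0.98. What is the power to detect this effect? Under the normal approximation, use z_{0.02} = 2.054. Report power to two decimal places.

power ≈ 0.85

For two equal groups, power = Φ(d·√(n/2) − z_{α}).
d·√(n/2) = 0.98 × √(20/2) = 0.98 × 3.162 = 3.099.
z_β = 3.099 − 2.054 = 1.045.
Power = Φ(1.045) = 0.852.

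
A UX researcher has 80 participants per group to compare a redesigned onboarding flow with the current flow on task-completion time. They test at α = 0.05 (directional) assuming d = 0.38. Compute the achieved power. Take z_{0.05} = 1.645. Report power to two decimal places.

For two equal groups, power = Φ(d·√(n/2) − z_{α}).
d·√(n/2) = 0.38 × √(80/2) = 0.38 × 6.325 = 2.403.
z_β = 2.403 − 1.645 = 0.758.
Power = Φ(0.758) = 0.776.

power ≈ 0.78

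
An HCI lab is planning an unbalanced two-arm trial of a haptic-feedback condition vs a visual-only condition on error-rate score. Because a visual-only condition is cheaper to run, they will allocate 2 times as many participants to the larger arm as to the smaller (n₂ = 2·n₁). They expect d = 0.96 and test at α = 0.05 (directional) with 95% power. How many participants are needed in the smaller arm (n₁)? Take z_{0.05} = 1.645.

n₁ = 18

With allocation ratio k = n₂/n₁ = 2, Var(x̄₁−x̄₂) = σ²(1/n₁ + 1/(k·n₁)) = σ²·(k+1)/(k·n₁).
So n₁ = (1 + 1/k)·((z_{α} + z_β)/d)² = 1.500 × (3.290/0.96)².
n₁ = 1.500 × 11.74 = 17.6.
Round up: n₁ = 18, giving n₂ = 2 × 18 = 36.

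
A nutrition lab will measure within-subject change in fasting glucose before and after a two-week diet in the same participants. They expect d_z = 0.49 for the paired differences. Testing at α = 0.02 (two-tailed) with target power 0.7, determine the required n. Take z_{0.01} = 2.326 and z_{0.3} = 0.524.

n = 34 pairs

For a paired (one-sample on differences) test: n = ((z_{α/2} + z_β) / d)².
z_{α/2} + z_β = 2.326 + 0.524 = 2.850.
n = (2.850 / 0.49)² = 5.816² = 33.83.
Round up.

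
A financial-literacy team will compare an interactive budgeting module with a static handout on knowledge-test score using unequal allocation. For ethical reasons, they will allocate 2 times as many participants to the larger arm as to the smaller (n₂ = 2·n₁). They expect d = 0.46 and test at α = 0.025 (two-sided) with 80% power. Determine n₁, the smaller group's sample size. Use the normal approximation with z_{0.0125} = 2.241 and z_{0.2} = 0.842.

With allocation ratio k = n₂/n₁ = 2, Var(x̄₁−x̄₂) = σ²(1/n₁ + 1/(k·n₁)) = σ²·(k+1)/(k·n₁).
So n₁ = (1 + 1/k)·((z_{α/2} + z_β)/d)² = 1.500 × (3.083/0.46)².
n₁ = 1.500 × 44.92 = 67.4.
Round up: n₁ = 68, giving n₂ = 2 × 68 = 136.

n₁ = 68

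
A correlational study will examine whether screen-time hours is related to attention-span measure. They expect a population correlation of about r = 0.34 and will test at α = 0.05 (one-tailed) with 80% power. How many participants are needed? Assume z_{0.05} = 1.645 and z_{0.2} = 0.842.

n = 53

Fisher's z: C = ½·ln((1+r)/(1−r)) = ½·ln(2.0303) = 0.3541.
n = ((z_{α} + z_β)/C)² + 3.
(1.645 + 0.842) / 0.3541 = 2.487 / 0.3541 = 7.023.
n = 7.023² + 3 = 49.33 + 3 = 52.3.
Round up.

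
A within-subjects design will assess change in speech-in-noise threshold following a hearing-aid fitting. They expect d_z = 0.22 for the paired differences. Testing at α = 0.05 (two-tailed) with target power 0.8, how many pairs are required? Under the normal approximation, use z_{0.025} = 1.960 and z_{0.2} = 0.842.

n = 163 pairs

For a paired (one-sample on differences) test: n = ((z_{α/2} + z_β) / d)².
z_{α/2} + z_β = 1.960 + 0.842 = 2.802.
n = (2.802 / 0.22)² = 12.736² = 162.21.
Round up.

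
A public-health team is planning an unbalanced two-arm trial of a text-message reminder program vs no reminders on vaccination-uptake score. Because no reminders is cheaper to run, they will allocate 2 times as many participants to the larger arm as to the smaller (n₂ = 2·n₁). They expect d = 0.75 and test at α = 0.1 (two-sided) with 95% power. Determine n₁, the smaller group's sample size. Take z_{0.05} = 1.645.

With allocation ratio k = n₂/n₁ = 2, Var(x̄₁−x̄₂) = σ²(1/n₁ + 1/(k·n₁)) = σ²·(k+1)/(k·n₁).
So n₁ = (1 + 1/k)·((z_{α/2} + z_β)/d)² = 1.500 × (3.290/0.75)².
n₁ = 1.500 × 19.24 = 28.9.
Round up: n₁ = 29, giving n₂ = 2 × 29 = 58.

n₁ = 29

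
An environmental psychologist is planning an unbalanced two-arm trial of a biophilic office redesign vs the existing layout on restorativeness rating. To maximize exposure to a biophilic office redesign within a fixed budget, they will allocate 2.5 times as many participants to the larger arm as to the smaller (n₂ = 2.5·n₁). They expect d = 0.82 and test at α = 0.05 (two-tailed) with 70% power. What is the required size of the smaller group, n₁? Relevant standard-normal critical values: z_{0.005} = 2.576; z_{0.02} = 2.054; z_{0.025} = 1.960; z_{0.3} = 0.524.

With allocation ratio k = n₂/n₁ = 2.5, Var(x̄₁−x̄₂) = σ²(1/n₁ + 1/(k·n₁)) = σ²·(k+1)/(k·n₁).
So n₁ = (1 + 1/k)·((z_{α/2} + z_β)/d)² = 1.400 × (2.484/0.82)².
n₁ = 1.400 × 9.18 = 12.8.
Round up: n₁ = 13, giving n₂ = ⌈2.5 × 13⌉ = ⌈32.5⌉ = 33.

n₁ = 13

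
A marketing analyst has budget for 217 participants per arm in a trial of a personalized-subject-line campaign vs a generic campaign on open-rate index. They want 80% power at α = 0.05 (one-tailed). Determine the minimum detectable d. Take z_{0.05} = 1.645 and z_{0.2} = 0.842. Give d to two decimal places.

d_min ≈ 0.24

For two independent groups of n = 217 each: d_min = (z_{α} + z_β)·√(2/n).
z-sum = 1.645 + 0.842 = 2.487.
d_min = 2.487 × √(2/217) = 2.487 × 0.0960 = 0.239.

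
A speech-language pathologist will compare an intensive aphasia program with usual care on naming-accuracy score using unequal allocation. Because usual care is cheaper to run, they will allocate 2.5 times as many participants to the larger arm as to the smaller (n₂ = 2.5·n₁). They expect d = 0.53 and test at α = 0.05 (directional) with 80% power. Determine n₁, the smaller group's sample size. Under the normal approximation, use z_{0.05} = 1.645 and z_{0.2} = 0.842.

n₁ = 31

With allocation ratio k = n₂/n₁ = 2.5, Var(x̄₁−x̄₂) = σ²(1/n₁ + 1/(k·n₁)) = σ²·(k+1)/(k·n₁).
So n₁ = (1 + 1/k)·((z_{α} + z_β)/d)² = 1.400 × (2.487/0.53)².
n₁ = 1.400 × 22.02 = 30.8.
Round up: n₁ = 31, giving n₂ = ⌈2.5 × 31⌉ = ⌈77.5⌉ = 78.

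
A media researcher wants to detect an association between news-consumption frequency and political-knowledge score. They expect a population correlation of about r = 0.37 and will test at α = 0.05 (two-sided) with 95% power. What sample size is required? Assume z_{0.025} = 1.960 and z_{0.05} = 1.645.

Fisher's z: C = ½·ln((1+r)/(1−r)) = ½·ln(2.1746) = 0.3884.
n = ((z_{α/2} + z_β)/C)² + 3.
(1.960 + 1.645) / 0.3884 = 3.605 / 0.3884 = 9.282.
n = 9.282² + 3 = 86.15 + 3 = 89.1.
Round up.

n = 90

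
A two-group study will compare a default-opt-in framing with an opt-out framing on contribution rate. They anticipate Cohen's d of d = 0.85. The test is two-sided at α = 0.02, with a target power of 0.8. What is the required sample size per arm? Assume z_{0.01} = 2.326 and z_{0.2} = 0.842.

n = 28 per group

For two independent groups with equal n: n = 2·((z_{α/2} + z_β) / d)².
z_{α/2} + z_β = 2.326 + 0.842 = 3.168.
n = 2 × (3.168 / 0.85)² = 2 × 3.727² = 2 × 13.89 = 27.8.
Round up to the next whole participant.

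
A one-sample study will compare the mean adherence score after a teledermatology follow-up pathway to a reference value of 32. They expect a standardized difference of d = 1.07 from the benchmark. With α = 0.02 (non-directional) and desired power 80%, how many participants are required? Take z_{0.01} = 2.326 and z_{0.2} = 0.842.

For a one-sample test: n = ((z_{α/2} + z_β) / d)².
z_{α/2} + z_β = 2.326 + 0.842 = 3.168.
n = (3.168 / 1.07)² = 2.961² = 8.77.
Round up.

n = 9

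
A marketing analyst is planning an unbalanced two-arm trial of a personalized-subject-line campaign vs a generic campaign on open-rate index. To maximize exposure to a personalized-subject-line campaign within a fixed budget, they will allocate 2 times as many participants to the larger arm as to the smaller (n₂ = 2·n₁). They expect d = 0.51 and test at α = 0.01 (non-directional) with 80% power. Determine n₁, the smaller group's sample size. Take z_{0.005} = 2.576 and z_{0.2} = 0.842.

n₁ = 68

With allocation ratio k = n₂/n₁ = 2, Var(x̄₁−x̄₂) = σ²(1/n₁ + 1/(k·n₁)) = σ²·(k+1)/(k·n₁).
So n₁ = (1 + 1/k)·((z_{α/2} + z_β)/d)² = 1.500 × (3.418/0.51)².
n₁ = 1.500 × 44.92 = 67.4.
Round up: n₁ = 68, giving n₂ = 2 × 68 = 136.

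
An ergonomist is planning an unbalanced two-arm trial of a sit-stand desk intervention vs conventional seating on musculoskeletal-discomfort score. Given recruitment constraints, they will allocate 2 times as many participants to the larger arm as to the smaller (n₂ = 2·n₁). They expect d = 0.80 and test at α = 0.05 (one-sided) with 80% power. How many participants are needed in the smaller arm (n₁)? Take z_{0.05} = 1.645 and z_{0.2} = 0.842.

n₁ = 15

With allocation ratio k = n₂/n₁ = 2, Var(x̄₁−x̄₂) = σ²(1/n₁ + 1/(k·n₁)) = σ²·(k+1)/(k·n₁).
So n₁ = (1 + 1/k)·((z_{α} + z_β)/d)² = 1.500 × (2.487/0.80)².
n₁ = 1.500 × 9.66 = 14.5.
Round up: n₁ = 15, giving n₂ = 2 × 15 = 30.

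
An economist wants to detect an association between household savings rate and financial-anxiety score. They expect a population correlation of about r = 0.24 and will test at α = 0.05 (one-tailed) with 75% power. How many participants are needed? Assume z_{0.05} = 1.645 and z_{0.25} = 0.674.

n = 93

Fisher's z: C = ½·ln((1+r)/(1−r)) = ½·ln(1.6316) = 0.2448.
n = ((z_{α} + z_β)/C)² + 3.
(1.645 + 0.674) / 0.2448 = 2.319 / 0.2448 = 9.473.
n = 9.473² + 3 = 89.74 + 3 = 92.7.
Round up.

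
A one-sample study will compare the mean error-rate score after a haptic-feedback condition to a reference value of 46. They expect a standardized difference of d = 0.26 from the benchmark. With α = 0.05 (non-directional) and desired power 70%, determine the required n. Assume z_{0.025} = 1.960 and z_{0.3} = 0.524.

For a one-sample test: n = ((z_{α/2} + z_β) / d)².
z_{α/2} + z_β = 1.960 + 0.524 = 2.484.
n = (2.484 / 0.26)² = 9.554² = 91.28.
Round up.

n = 92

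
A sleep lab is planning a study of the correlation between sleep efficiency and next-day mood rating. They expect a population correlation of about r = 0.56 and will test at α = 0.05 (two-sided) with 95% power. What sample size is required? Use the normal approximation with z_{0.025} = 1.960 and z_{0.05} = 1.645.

n = 36

Fisher's z: C = ½·ln((1+r)/(1−r)) = ½·ln(3.5455) = 0.6328.
n = ((z_{α/2} + z_β)/C)² + 3.
(1.960 + 1.645) / 0.6328 = 3.605 / 0.6328 = 5.697.
n = 5.697² + 3 = 32.45 + 3 = 35.5.
Round up.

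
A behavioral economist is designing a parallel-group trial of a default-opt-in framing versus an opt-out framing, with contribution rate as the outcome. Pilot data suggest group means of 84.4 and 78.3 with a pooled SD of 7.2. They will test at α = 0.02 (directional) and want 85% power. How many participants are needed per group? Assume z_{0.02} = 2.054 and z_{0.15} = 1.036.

n = 27 per group

Cohen's d = |M₁ − M₂| / SD_pooled = |84.4 − 78.3| / 7.2 = 6.1 / 7.2 = 0.847.
For two independent groups with equal n: n = 2·((z_{α} + z_β) / d)².
z_{α} + z_β = 2.054 + 1.036 = 3.090.
n = 2 × (3.090 / 0.847)² = 2 × 3.648² = 2 × 13.31 = 26.6.
Round up to the next whole participant.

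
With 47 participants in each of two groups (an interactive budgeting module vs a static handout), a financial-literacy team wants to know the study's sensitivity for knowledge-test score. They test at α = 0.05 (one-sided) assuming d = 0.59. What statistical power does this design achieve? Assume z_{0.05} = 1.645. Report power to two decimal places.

For two equal groups, power = Φ(d·√(n/2) − z_{α}).
d·√(n/2) = 0.59 × √(47/2) = 0.59 × 4.848 = 2.860.
z_β = 2.860 − 1.645 = 1.215.
Power = Φ(1.215) = 0.888.

power ≈ 0.89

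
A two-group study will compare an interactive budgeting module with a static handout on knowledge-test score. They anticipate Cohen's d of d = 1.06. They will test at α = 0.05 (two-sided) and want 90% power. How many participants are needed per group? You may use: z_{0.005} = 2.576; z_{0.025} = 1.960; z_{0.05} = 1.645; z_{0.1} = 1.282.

n = 19 per group

For two independent groups with equal n: n = 2·((z_{α/2} + z_β) / d)².
z_{α/2} + z_β = 1.960 + 1.282 = 3.242.
n = 2 × (3.242 / 1.06)² = 2 × 3.058² = 2 × 9.35 = 18.7.
Round up to the next whole participant.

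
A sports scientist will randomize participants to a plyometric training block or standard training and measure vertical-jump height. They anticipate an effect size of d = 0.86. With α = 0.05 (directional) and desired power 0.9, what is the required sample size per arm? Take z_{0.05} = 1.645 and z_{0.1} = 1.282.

For two independent groups with equal n: n = 2·((z_{α} + z_β) / d)².
z_{α} + z_β = 1.645 + 1.282 = 2.927.
n = 2 × (2.927 / 0.86)² = 2 × 3.403² = 2 × 11.58 = 23.2.
Round up to the next whole participant.

n = 24 per group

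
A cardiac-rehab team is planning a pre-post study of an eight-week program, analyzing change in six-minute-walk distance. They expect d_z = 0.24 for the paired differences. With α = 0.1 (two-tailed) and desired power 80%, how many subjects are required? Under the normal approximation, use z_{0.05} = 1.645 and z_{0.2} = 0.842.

n = 108 pairs

For a paired (one-sample on differences) test: n = ((z_{α/2} + z_β) / d)².
z_{α/2} + z_β = 1.645 + 0.842 = 2.487.
n = (2.487 / 0.24)² = 10.363² = 107.38.
Round up.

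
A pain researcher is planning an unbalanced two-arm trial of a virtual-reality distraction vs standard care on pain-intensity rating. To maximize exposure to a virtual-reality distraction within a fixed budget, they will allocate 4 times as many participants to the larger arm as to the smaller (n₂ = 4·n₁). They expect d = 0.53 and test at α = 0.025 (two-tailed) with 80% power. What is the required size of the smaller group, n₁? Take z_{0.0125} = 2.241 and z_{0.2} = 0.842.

With allocation ratio k = n₂/n₁ = 4, Var(x̄₁−x̄₂) = σ²(1/n₁ + 1/(k·n₁)) = σ²·(k+1)/(k·n₁).
So n₁ = (1 + 1/k)·((z_{α/2} + z_β)/d)² = 1.250 × (3.083/0.53)².
n₁ = 1.250 × 33.84 = 42.3.
Round up: n₁ = 43, giving n₂ = 4 × 43 = 172.

n₁ = 43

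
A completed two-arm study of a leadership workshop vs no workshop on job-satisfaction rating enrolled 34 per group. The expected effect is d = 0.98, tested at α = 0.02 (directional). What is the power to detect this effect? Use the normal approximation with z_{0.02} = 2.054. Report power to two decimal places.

power ≈ 0.98

For two equal groups, power = Φ(d·√(n/2) − z_{α}).
d·√(n/2) = 0.98 × √(34/2) = 0.98 × 4.123 = 4.041.
z_β = 4.041 − 2.054 = 1.987.
Power = Φ(1.987) = 0.977.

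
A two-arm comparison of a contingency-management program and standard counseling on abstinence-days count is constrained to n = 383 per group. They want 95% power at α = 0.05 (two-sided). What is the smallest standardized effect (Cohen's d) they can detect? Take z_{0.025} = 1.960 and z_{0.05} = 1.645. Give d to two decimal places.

d_min ≈ 0.26

For two independent groups of n = 383 each: d_min = (z_{α/2} + z_β)·√(2/n).
z-sum = 1.960 + 1.645 = 3.605.
d_min = 3.605 × √(2/383) = 3.605 × 0.0723 = 0.261.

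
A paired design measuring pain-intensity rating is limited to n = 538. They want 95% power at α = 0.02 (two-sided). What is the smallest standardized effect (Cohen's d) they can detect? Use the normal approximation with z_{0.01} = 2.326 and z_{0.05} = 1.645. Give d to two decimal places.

d_min ≈ 0.17

For a single sample (or paired design) of n = 538: d_min = (z_{α/2} + z_β)/√n.
z-sum = 2.326 + 1.645 = 3.971.
d_min = 3.971 / √538 = 3.971 / 23.195 = 0.171.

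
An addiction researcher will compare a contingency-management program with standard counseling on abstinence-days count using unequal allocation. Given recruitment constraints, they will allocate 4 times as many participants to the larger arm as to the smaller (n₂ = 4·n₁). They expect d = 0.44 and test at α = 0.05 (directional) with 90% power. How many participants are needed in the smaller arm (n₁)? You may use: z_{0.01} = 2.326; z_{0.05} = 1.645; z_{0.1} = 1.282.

n₁ = 56

With allocation ratio k = n₂/n₁ = 4, Var(x̄₁−x̄₂) = σ²(1/n₁ + 1/(k·n₁)) = σ²·(k+1)/(k·n₁).
So n₁ = (1 + 1/k)·((z_{α} + z_β)/d)² = 1.250 × (2.927/0.44)².
n₁ = 1.250 × 44.25 = 55.3.
Round up: n₁ = 56, giving n₂ = 4 × 56 = 224.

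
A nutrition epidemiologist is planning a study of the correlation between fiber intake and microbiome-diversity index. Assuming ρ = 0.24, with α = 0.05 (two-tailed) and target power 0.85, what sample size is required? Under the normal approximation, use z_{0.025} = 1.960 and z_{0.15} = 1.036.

Fisher's z: C = ½·ln((1+r)/(1−r)) = ½·ln(1.6316) = 0.2448.
n = ((z_{α/2} + z_β)/C)² + 3.
(1.960 + 1.036) / 0.2448 = 2.996 / 0.2448 = 12.239.
n = 12.239² + 3 = 149.78 + 3 = 152.8.
Round up.

n = 153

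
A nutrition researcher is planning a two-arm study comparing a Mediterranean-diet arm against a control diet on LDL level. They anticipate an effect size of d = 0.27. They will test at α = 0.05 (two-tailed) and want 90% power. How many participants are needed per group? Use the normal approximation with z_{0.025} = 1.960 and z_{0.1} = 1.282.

For two independent groups with equal n: n = 2·((z_{α/2} + z_β) / d)².
z_{α/2} + z_β = 1.960 + 1.282 = 3.242.
n = 2 × (3.242 / 0.27)² = 2 × 12.007² = 2 × 144.18 = 288.4.
Round up to the next whole participant.

n = 289 per group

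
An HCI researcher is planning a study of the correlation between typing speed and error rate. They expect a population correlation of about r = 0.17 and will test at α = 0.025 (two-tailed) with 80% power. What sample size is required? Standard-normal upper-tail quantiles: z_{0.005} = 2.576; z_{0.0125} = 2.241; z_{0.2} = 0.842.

n = 326

Fisher's z: C = ½·ln((1+r)/(1−r)) = ½·ln(1.4096) = 0.1717.
n = ((z_{α/2} + z_β)/C)² + 3.
(2.241 + 0.842) / 0.1717 = 3.083 / 0.1717 = 17.956.
n = 17.956² + 3 = 322.41 + 3 = 325.4.
Round up.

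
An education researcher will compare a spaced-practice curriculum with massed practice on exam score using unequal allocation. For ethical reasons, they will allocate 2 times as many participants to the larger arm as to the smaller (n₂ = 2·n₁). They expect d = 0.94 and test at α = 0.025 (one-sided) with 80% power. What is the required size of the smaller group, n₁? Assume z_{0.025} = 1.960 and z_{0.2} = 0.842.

With allocation ratio k = n₂/n₁ = 2, Var(x̄₁−x̄₂) = σ²(1/n₁ + 1/(k·n₁)) = σ²·(k+1)/(k·n₁).
So n₁ = (1 + 1/k)·((z_{α} + z_β)/d)² = 1.500 × (2.802/0.94)².
n₁ = 1.500 × 8.89 = 13.3.
Round up: n₁ = 14, giving n₂ = 2 × 14 = 28.

n₁ = 14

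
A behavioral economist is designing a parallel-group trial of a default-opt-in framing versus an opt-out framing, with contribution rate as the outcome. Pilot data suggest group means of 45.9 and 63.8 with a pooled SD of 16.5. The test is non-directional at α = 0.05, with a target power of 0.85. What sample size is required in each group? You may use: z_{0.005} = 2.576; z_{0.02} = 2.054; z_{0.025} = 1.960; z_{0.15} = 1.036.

n = 16 per group

Cohen's d = |M₁ − M₂| / SD_pooled = |45.9 − 63.8| / 16.5 = 17.9 / 16.5 = 1.085.
For two independent groups with equal n: n = 2·((z_{α/2} + z_β) / d)².
z_{α/2} + z_β = 1.960 + 1.036 = 2.996.
n = 2 × (2.996 / 1.085)² = 2 × 2.761² = 2 × 7.62 = 15.2.
Round up to the next whole participant.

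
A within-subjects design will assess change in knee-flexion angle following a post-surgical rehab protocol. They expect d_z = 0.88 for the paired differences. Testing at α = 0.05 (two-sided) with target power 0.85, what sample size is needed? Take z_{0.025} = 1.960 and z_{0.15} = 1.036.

n = 12 pairs

For a paired (one-sample on differences) test: n = ((z_{α/2} + z_β) / d)².
z_{α/2} + z_β = 1.960 + 1.036 = 2.996.
n = (2.996 / 0.88)² = 3.405² = 11.59.
Round up.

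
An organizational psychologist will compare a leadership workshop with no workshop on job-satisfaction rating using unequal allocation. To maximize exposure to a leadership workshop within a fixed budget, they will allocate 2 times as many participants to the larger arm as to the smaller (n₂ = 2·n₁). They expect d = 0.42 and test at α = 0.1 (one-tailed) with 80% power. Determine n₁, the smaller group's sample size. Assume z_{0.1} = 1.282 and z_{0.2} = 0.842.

With allocation ratio k = n₂/n₁ = 2, Var(x̄₁−x̄₂) = σ²(1/n₁ + 1/(k·n₁)) = σ²·(k+1)/(k·n₁).
So n₁ = (1 + 1/k)·((z_{α} + z_β)/d)² = 1.500 × (2.124/0.42)².
n₁ = 1.500 × 25.57 = 38.4.
Round up: n₁ = 39, giving n₂ = 2 × 39 = 78.

n₁ = 39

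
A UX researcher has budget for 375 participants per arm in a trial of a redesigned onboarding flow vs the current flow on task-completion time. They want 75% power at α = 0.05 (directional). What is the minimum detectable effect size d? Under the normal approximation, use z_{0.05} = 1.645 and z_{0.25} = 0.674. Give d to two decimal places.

For two independent groups of n = 375 each: d_min = (z_{α} + z_β)·√(2/n).
z-sum = 1.645 + 0.674 = 2.319.
d_min = 2.319 × √(2/375) = 2.319 × 0.0730 = 0.169.

d_min ≈ 0.17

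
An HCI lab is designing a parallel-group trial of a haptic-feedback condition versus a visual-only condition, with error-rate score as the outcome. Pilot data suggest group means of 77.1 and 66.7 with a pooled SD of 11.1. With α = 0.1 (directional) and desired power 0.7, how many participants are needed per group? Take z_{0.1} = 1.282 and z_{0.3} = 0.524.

n = 8 per group

Cohen's d = |M₁ − M₂| / SD_pooled = |77.1 − 66.7| / 11.1 = 10.4 / 11.1 = 0.937.
For two independent groups with equal n: n = 2·((z_{α} + z_β) / d)².
z_{α} + z_β = 1.282 + 0.524 = 1.806.
n = 2 × (1.806 / 0.937)² = 2 × 1.927² = 2 × 3.71 = 7.4.
Round up to the next whole participant.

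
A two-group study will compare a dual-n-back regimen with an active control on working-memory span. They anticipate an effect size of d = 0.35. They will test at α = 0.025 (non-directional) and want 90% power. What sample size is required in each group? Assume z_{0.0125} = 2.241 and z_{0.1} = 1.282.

For two independent groups with equal n: n = 2·((z_{α/2} + z_β) / d)².
z_{α/2} + z_β = 2.241 + 1.282 = 3.523.
n = 2 × (3.523 / 0.35)² = 2 × 10.066² = 2 × 101.32 = 202.6.
Round up to the next whole participant.

n = 203 per group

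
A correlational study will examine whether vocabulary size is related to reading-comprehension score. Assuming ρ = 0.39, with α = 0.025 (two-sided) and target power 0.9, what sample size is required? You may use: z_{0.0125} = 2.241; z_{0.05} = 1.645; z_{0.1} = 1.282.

Fisher's z: C = ½·ln((1+r)/(1−r)) = ½·ln(2.2787) = 0.4118.
n = ((z_{α/2} + z_β)/C)² + 3.
(2.241 + 1.282) / 0.4118 = 3.523 / 0.4118 = 8.555.
n = 8.555² + 3 = 73.19 + 3 = 76.2.
Round up.

n = 77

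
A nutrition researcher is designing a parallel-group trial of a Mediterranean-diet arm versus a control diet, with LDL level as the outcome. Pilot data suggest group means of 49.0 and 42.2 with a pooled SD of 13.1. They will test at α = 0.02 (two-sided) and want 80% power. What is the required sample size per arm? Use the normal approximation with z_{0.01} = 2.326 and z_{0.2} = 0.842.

Cohen's d = |M₁ − M₂| / SD_pooled = |49.0 − 42.2| / 13.1 = 6.8 / 13.1 = 0.519.
For two independent groups with equal n: n = 2·((z_{α/2} + z_β) / d)².
z_{α/2} + z_β = 2.326 + 0.842 = 3.168.
n = 2 × (3.168 / 0.519)² = 2 × 6.104² = 2 × 37.26 = 74.5.
Round up to the next whole participant.

n = 75 per group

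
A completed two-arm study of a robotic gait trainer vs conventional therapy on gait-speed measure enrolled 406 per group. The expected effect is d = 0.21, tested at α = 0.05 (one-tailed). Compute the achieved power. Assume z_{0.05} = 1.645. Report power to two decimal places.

power ≈ 0.91

For two equal groups, power = Φ(d·√(n/2) − z_{α}).
d·√(n/2) = 0.21 × √(406/2) = 0.21 × 14.248 = 2.992.
z_β = 2.992 − 1.645 = 1.347.
Power = Φ(1.347) = 0.911.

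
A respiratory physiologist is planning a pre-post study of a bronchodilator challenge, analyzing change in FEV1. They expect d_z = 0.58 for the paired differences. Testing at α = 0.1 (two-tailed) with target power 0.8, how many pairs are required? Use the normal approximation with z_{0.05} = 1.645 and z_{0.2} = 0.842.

n = 19 pairs

For a paired (one-sample on differences) test: n = ((z_{α/2} + z_β) / d)².
z_{α/2} + z_β = 1.645 + 0.842 = 2.487.
n = (2.487 / 0.58)² = 4.288² = 18.39.
Round up.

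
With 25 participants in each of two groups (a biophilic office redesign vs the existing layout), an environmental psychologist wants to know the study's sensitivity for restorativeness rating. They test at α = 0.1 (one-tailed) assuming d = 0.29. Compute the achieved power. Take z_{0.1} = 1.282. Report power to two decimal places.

power ≈ 0.40

For two equal groups, power = Φ(d·√(n/2) − z_{α}).
d·√(n/2) = 0.29 × √(25/2) = 0.29 × 3.536 = 1.025.
z_β = 1.025 − 1.282 = -0.257.
Power = Φ(-0.257) = 0.399.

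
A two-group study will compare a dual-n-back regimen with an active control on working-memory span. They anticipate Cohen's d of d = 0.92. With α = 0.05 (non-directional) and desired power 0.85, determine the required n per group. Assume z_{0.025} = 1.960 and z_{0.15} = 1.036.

n = 22 per group

For two independent groups with equal n: n = 2·((z_{α/2} + z_β) / d)².
z_{α/2} + z_β = 1.960 + 1.036 = 2.996.
n = 2 × (2.996 / 0.92)² = 2 × 3.257² = 2 × 10.60 = 21.2.
Round up to the next whole participant.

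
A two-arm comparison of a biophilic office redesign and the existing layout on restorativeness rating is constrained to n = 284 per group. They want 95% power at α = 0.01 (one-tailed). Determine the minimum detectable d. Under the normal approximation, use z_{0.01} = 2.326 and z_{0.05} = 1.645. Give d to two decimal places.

For two independent groups of n = 284 each: d_min = (z_{α} + z_β)·√(2/n).
z-sum = 2.326 + 1.645 = 3.971.
d_min = 3.971 × √(2/284) = 3.971 × 0.0839 = 0.333.

d_min ≈ 0.33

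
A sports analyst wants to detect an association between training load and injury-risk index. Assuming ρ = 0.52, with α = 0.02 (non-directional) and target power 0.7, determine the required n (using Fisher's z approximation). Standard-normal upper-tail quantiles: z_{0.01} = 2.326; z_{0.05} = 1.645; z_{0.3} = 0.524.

n = 28

Fisher's z: C = ½·ln((1+r)/(1−r)) = ½·ln(3.1667) = 0.5763.
n = ((z_{α/2} + z_β)/C)² + 3.
(2.326 + 0.524) / 0.5763 = 2.850 / 0.5763 = 4.945.
n = 4.945² + 3 = 24.46 + 3 = 27.5.
Round up.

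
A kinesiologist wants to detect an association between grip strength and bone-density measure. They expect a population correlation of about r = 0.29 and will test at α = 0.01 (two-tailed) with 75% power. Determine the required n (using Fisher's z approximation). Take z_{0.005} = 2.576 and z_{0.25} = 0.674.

Fisher's z: C = ½·ln((1+r)/(1−r)) = ½·ln(1.8169) = 0.2986.
n = ((z_{α/2} + z_β)/C)² + 3.
(2.576 + 0.674) / 0.2986 = 3.250 / 0.2986 = 10.884.
n = 10.884² + 3 = 118.46 + 3 = 121.5.
Round up.

n = 122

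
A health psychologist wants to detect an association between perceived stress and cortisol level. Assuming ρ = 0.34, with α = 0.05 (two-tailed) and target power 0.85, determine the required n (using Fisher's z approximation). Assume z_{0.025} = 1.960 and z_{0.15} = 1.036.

Fisher's z: C = ½·ln((1+r)/(1−r)) = ½·ln(2.0303) = 0.3541.
n = ((z_{α/2} + z_β)/C)² + 3.
(1.960 + 1.036) / 0.3541 = 2.996 / 0.3541 = 8.461.
n = 8.461² + 3 = 71.59 + 3 = 74.6.
Round up.

n = 75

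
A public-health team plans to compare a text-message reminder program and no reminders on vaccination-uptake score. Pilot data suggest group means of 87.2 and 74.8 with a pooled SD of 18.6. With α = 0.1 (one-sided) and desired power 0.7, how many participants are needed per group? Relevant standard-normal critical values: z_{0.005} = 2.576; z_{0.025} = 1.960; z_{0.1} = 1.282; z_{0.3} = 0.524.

Cohen's d = |M₁ − M₂| / SD_pooled = |87.2 − 74.8| / 18.6 = 12.4 / 18.6 = 0.667.
For two independent groups with equal n: n = 2·((z_{α} + z_β) / d)².
z_{α} + z_β = 1.282 + 0.524 = 1.806.
n = 2 × (1.806 / 0.667)² = 2 × 2.708² = 2 × 7.33 = 14.7.
Round up to the next whole participant.

n = 15 per group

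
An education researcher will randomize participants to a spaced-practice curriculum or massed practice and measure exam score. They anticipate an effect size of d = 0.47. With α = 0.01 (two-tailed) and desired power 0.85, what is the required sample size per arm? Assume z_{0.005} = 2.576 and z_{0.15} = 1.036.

n = 119 per group

For two independent groups with equal n: n = 2·((z_{α/2} + z_β) / d)².
z_{α/2} + z_β = 2.576 + 1.036 = 3.612.
n = 2 × (3.612 / 0.47)² = 2 × 7.685² = 2 × 59.06 = 118.1.
Round up to the next whole participant.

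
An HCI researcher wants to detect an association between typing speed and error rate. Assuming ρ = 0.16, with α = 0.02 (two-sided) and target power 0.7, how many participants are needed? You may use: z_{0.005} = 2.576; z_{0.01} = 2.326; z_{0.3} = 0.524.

n = 315

Fisher's z: C = ½·ln((1+r)/(1−r)) = ½·ln(1.3810) = 0.1614.
n = ((z_{α/2} + z_β)/C)² + 3.
(2.326 + 0.524) / 0.1614 = 2.850 / 0.1614 = 17.658.
n = 17.658² + 3 = 311.80 + 3 = 314.8.
Round up.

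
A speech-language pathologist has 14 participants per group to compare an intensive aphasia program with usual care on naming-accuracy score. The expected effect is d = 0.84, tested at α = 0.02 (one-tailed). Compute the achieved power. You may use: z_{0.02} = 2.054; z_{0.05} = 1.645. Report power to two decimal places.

For two equal groups, power = Φ(d·√(n/2) − z_{α}).
d·√(n/2) = 0.84 × √(14/2) = 0.84 × 2.646 = 2.222.
z_β = 2.222 − 2.054 = 0.168.
Power = Φ(0.168) = 0.567.

power ≈ 0.57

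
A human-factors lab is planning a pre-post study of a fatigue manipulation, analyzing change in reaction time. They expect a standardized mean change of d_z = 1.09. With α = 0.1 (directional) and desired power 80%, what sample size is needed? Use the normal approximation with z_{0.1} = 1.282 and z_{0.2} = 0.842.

n = 4 pairs

For a paired (one-sample on differences) test: n = ((z_{α} + z_β) / d)².
z_{α} + z_β = 1.282 + 0.842 = 2.124.
n = (2.124 / 1.09)² = 1.949² = 3.80.
Round up.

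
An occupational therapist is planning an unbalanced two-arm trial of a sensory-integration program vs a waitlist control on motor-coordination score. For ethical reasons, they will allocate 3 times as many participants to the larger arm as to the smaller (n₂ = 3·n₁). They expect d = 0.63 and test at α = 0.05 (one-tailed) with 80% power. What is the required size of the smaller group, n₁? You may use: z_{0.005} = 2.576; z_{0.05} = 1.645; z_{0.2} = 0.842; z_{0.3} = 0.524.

n₁ = 21

With allocation ratio k = n₂/n₁ = 3, Var(x̄₁−x̄₂) = σ²(1/n₁ + 1/(k·n₁)) = σ²·(k+1)/(k·n₁).
So n₁ = (1 + 1/k)·((z_{α} + z_β)/d)² = 1.333 × (2.487/0.63)².
n₁ = 1.333 × 15.58 = 20.8.
Round up: n₁ = 21, giving n₂ = 3 × 21 = 63.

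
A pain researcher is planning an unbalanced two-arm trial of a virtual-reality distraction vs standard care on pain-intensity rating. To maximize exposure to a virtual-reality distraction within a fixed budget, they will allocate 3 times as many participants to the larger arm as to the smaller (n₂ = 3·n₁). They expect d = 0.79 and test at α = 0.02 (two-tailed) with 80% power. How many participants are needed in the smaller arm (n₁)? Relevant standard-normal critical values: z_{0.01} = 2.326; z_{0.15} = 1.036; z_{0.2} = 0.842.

With allocation ratio k = n₂/n₁ = 3, Var(x̄₁−x̄₂) = σ²(1/n₁ + 1/(k·n₁)) = σ²·(k+1)/(k·n₁).
So n₁ = (1 + 1/k)·((z_{α/2} + z_β)/d)² = 1.333 × (3.168/0.79)².
n₁ = 1.333 × 16.08 = 21.4.
Round up: n₁ = 22, giving n₂ = 3 × 22 = 66.

n₁ = 22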